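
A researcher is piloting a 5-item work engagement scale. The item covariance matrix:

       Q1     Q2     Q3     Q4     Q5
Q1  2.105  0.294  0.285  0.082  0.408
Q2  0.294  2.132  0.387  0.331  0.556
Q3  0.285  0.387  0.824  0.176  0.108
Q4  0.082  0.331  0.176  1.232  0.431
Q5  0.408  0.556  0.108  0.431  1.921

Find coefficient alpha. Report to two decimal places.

Σσ²ᵢ = 2.105 + 2.132 + 0.824 + 1.232 + 1.921 = 8.214
Σ_{i<j} σ_ij = 3.058
Var(T) = 8.214 + 2 × 3.058 = 14.330
α = (k/(k−1))·(1 − Σσ²ᵢ/Var(T)) = (5/4)·(1 − 8.214/14.330) = 0.53

coefficient alpha = 0.53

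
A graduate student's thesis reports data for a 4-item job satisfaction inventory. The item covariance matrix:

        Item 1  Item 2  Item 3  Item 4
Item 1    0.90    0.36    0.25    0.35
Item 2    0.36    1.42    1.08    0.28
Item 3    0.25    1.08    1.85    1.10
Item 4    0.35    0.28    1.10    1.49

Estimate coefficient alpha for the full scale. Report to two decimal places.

coefficient alpha = 0.73

sum of item variances = 0.90 + 1.42 + 1.85 + 1.49 = 5.66
Σ_{i<j} σ_ij = 3.42
σ²_T = 5.66 + 2 × 3.42 = 12.50
α = (k/(k−1))·(1 − sum of item variances/σ²_T) = (4/3)·(1 − 5.66/12.50) = 0.73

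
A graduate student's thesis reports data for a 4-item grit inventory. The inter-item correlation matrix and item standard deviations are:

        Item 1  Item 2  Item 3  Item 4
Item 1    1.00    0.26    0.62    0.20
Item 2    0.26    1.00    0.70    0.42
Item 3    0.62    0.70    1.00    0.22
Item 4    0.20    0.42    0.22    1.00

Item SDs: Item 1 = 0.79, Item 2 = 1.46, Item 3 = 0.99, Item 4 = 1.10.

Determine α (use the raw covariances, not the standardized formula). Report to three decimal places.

Σσ²ᵢ = 0.79² + 1.46² + 0.99² + 1.10² = 4.9458
Covariances σ_ij = r_ij · s_i · s_j:
  σ(Item 1,Item 2) = 0.26 × 0.79 × 1.46 = 0.2999
  σ(Item 1,Item 3) = 0.62 × 0.79 × 0.99 = 0.4849
  σ(Item 1,Item 4) = 0.20 × 0.79 × 1.10 = 0.1738
  σ(Item 2,Item 3) = 0.70 × 1.46 × 0.99 = 1.0118
  σ(Item 2,Item 4) = 0.42 × 1.46 × 1.10 = 0.6745
  σ(Item 3,Item 4) = 0.22 × 0.99 × 1.10 = 0.2396
σ²_T = Σσ²ᵢ + 2·Σσ_ij = 4.9458 + 2 × 2.8845 = 10.7148
α = (4/3)·(1 − 4.9458/10.7148) = 0.718

α = 0.718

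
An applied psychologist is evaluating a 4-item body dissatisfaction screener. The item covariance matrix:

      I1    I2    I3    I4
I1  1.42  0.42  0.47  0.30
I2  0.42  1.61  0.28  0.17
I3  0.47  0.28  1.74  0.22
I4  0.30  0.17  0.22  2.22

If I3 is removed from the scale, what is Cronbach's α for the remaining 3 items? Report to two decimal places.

Cronbach's α = 0.38

Remaining items: I1, I2, I4 (k = 3).
sum of item variances = 1.42 + 1.61 + 2.22 = 5.25
σ²_total = 5.25 + 2 × 0.89 = 7.03
α (item deleted) = (3/2)·(1 − 5.25/7.03) = 0.38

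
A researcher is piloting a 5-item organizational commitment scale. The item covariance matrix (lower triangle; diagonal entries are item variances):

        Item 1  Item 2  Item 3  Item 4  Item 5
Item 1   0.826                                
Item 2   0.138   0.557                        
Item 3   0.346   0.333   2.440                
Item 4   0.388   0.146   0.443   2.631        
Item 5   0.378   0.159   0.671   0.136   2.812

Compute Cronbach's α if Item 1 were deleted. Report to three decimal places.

Remaining items: Item 2, Item 3, Item 4, Item 5 (k = 4).
Σσ²ᵢ = 0.557 + 2.440 + 2.631 + 2.812 = 8.440
σ²_T = 8.440 + 2 × 1.888 = 12.216
α (item deleted) = (4/3)·(1 − 8.440/12.216) = 0.412

Cronbach's α = 0.412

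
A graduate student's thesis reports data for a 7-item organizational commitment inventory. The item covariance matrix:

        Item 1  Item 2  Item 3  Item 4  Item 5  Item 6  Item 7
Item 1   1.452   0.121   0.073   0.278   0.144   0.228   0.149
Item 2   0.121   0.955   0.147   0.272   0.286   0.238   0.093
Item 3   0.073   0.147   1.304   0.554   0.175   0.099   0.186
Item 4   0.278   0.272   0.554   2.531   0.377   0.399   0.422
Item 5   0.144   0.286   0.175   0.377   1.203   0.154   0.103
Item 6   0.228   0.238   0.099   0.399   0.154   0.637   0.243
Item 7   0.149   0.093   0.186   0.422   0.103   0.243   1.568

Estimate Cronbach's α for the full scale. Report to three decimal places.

sum of item variances = 1.452 + 0.955 + 1.304 + 2.531 + 1.203 + 0.637 + 1.568 = 9.650
Sum of off-diagonal covariances = 4.741
Var(T) = 9.650 + 2 × 4.741 = 19.132
α = (k/(k−1))·(1 − sum of item variances/Var(T)) = (7/6)·(1 − 9.650/19.132) = 0.578

α = 0.578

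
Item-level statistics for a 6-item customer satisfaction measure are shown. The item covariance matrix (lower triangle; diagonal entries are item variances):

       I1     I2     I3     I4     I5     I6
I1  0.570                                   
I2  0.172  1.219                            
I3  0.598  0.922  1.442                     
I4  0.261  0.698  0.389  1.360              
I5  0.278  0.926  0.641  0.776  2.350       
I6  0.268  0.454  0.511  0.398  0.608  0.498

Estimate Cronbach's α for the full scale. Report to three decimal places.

Σσ²ᵢ = 0.570 + 1.219 + 1.442 + 1.360 + 2.350 + 0.498 = 7.439
Sum of the distinct covariances = 7.900
Var(T) = 7.439 + 2 × 7.900 = 23.239
α = (k/(k−1))·(1 − Σσ²ᵢ/Var(T)) = (6/5)·(1 − 7.439/23.239) = 0.816

α = 0.816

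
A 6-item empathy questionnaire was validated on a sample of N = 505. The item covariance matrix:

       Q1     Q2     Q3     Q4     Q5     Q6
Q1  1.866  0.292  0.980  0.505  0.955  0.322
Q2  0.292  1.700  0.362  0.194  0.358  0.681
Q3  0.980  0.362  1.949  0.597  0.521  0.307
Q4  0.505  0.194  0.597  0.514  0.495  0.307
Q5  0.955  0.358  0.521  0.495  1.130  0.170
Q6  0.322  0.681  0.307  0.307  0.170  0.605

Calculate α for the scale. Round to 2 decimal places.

α = 0.77

ΣVar(i) = 1.866 + 1.700 + 1.949 + 0.514 + 1.130 + 0.605 = 7.764
Σ_{i<j} σ_ij = 7.046
σ²_T = 7.764 + 2 × 7.046 = 21.856
α = (k/(k−1))·(1 − ΣVar(i)/σ²_T) = (6/5)·(1 − 7.764/21.856) = 0.77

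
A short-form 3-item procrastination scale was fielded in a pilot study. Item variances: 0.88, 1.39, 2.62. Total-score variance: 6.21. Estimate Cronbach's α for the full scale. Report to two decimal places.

sum of item variances = 0.88 + 1.39 + 2.62 = 4.89
α = (k/(k−1))·(1 − sum of item variances/σ²_T) = (3/2)·(1 − 4.89/6.21) = 0.32

α = 0.32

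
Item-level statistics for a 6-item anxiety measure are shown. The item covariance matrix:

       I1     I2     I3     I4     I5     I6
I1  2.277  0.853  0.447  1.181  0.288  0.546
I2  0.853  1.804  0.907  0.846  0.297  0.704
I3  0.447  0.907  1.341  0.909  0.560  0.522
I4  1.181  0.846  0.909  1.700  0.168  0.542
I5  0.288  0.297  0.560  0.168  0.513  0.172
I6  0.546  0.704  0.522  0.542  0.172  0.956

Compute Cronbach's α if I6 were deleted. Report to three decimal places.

Cronbach's α = 0.786

Remaining items: I1, I2, I3, I4, I5 (k = 5).
sum of item variances = 2.277 + 1.804 + 1.341 + 1.700 + 0.513 = 7.635
Var(T) = 7.635 + 2 × 6.456 = 20.547
α (item deleted) = (5/4)·(1 − 7.635/20.547) = 0.786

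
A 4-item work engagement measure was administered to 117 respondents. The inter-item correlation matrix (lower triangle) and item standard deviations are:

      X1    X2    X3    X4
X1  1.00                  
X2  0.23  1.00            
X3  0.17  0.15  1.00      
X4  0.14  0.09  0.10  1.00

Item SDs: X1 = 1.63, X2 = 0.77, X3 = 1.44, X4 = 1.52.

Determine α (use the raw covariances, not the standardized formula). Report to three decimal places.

α = 0.381

Σσ²ᵢ = 1.63² + 0.77² + 1.44² + 1.52² = 7.6338
Covariances σ_ij = r_ij · s_i · s_j:
  σ(X1,X2) = 0.23 × 1.63 × 0.77 = 0.2887
  σ(X1,X3) = 0.17 × 1.63 × 1.44 = 0.3990
  σ(X1,X4) = 0.14 × 1.63 × 1.52 = 0.3469
  σ(X2,X3) = 0.15 × 0.77 × 1.44 = 0.1663
  σ(X2,X4) = 0.09 × 0.77 × 1.52 = 0.1053
  σ(X3,X4) = 0.10 × 1.44 × 1.52 = 0.2189
σ²_T = Σσ²ᵢ + 2·Σσ_ij = 7.6338 + 2 × 1.5251 = 10.6840
α = (4/3)·(1 − 7.6338/10.6840) = 0.381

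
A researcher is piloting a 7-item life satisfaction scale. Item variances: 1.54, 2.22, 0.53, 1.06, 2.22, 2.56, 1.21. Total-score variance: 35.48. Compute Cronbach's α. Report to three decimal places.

Cronbach's α = 0.794

sum of item variances = 1.54 + 2.22 + 0.53 + 1.06 + 2.22 + 2.56 + 1.21 = 11.34
α = (k/(k−1))·(1 − sum of item variances/Var(T)) = (7/6)·(1 − 11.34/35.48) = 0.794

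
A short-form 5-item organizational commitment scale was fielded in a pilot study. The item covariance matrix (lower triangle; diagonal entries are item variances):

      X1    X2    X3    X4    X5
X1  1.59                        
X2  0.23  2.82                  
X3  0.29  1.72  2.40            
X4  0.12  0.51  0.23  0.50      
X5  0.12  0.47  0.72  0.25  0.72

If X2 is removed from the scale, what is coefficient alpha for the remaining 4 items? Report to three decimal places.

α = 0.532

Remaining items: X1, X3, X4, X5 (k = 4).
sum of item variances = 1.59 + 2.40 + 0.50 + 0.72 = 5.21
Var(T) = 5.21 + 2 × 1.73 = 8.67
α (item deleted) = (4/3)·(1 − 5.21/8.67) = 0.532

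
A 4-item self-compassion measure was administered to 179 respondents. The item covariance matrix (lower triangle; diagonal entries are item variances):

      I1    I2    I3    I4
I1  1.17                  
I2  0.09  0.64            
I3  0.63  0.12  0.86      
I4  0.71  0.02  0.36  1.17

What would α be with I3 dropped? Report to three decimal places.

α = 0.532

Remaining items: I1, I2, I4 (k = 3).
Σσᵢ² = 1.17 + 0.64 + 1.17 = 2.98
Var(T) = 2.98 + 2 × 0.82 = 4.62
α (item deleted) = (3/2)·(1 − 2.98/4.62) = 0.532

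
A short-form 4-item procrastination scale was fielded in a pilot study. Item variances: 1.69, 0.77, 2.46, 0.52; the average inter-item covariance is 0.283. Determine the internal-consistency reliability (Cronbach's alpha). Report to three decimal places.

ΣVar(i) = 1.69 + 0.77 + 2.46 + 0.52 = 5.44
Sum of the 6 distinct covariances = 6 × 0.283 = 1.698
σ²_total = ΣVar(i) + 2·Σcov = 5.44 + 2 × 1.698 = 8.836
α = (4/3)·(1 − 5.44/8.836) = 0.512

α = 0.512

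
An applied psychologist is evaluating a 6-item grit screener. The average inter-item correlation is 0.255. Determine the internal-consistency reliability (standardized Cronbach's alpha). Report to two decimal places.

Standardized α = k·r̄ / (1 + (k−1)·r̄) = 6 × 0.255 / (1 + 5 × 0.255)
  = 1.5300 / 2.2750 = 0.67

standardized Cronbach's alpha = 0.67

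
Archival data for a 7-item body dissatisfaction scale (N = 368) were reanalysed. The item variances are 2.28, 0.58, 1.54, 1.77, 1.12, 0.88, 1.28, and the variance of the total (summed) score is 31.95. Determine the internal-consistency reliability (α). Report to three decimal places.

α = 0.822

sum of item variances = 2.28 + 0.58 + 1.54 + 1.77 + 1.12 + 0.88 + 1.28 = 9.45
α = (k/(k−1))·(1 − sum of item variances/Var(T)) = (7/6)·(1 − 9.45/31.95) = 0.822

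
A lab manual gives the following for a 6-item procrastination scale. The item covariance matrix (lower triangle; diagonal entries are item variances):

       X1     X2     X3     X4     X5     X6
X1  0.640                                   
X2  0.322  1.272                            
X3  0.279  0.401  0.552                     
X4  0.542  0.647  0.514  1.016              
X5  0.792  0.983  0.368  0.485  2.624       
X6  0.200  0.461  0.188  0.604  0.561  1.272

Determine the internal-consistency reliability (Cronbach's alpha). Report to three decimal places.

Cronbach's alpha = 0.799

Σσᵢ² = 0.640 + 1.272 + 0.552 + 1.016 + 2.624 + 1.272 = 7.376
Sum of off-diagonal covariances = 7.347
σ²_total = 7.376 + 2 × 7.347 = 22.070
α = (k/(k−1))·(1 − Σσᵢ²/σ²_total) = (6/5)·(1 − 7.376/22.070) = 0.799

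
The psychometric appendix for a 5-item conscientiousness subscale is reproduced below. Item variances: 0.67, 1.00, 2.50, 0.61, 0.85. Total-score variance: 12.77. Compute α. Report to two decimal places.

α = 0.70

Σσ²ᵢ = 0.67 + 1.00 + 2.50 + 0.61 + 0.85 = 5.63
α = (k/(k−1))·(1 − Σσ²ᵢ/Var(T)) = (5/4)·(1 − 5.63/12.77) = 0.70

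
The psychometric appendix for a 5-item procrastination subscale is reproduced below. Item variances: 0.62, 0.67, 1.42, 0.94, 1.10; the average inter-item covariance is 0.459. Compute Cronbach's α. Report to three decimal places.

ΣVar(i) = 0.62 + 0.67 + 1.42 + 0.94 + 1.10 = 4.75
Sum of the 10 distinct covariances = 10 × 0.459 = 4.590
Var(T) = ΣVar(i) + 2·Σcov = 4.75 + 2 × 4.590 = 13.930
α = (5/4)·(1 − 4.75/13.930) = 0.824

Cronbach's α = 0.824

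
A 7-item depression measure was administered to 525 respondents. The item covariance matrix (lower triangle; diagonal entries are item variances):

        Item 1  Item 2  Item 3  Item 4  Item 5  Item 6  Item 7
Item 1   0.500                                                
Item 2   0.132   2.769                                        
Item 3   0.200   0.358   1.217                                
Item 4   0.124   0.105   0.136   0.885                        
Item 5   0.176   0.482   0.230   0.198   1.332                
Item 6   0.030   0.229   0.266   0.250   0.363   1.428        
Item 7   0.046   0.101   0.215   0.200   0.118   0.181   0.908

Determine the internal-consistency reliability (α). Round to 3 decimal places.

sum of item variances = 0.500 + 2.769 + 1.217 + 0.885 + 1.332 + 1.428 + 0.908 = 9.039
Sum of off-diagonal covariances = 4.140
total variance = 9.039 + 2 × 4.140 = 17.319
α = (k/(k−1))·(1 − sum of item variances/total variance) = (7/6)·(1 − 9.039/17.319) = 0.558

α = 0.558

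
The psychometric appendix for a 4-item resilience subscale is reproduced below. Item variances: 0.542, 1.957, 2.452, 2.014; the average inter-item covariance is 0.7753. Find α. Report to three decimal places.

α = 0.762

ΣVar(i) = 0.542 + 1.957 + 2.452 + 2.014 = 6.965
Sum of the 6 distinct covariances = 6 × 0.7753 = 4.6518
total variance = ΣVar(i) + 2·Σcov = 6.965 + 2 × 4.6518 = 16.2686
α = (4/3)·(1 − 6.965/16.2686) = 0.762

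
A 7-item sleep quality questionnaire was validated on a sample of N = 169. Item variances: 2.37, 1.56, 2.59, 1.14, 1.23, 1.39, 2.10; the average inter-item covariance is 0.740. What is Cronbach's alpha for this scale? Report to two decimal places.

ΣVar(i) = 2.37 + 1.56 + 2.59 + 1.14 + 1.23 + 1.39 + 2.10 = 12.38
Sum of the 21 distinct covariances = 21 × 0.740 = 15.540
Var(T) = ΣVar(i) + 2·Σcov = 12.38 + 2 × 15.540 = 43.460
α = (7/6)·(1 − 12.38/43.460) = 0.83

Cronbach's alpha = 0.83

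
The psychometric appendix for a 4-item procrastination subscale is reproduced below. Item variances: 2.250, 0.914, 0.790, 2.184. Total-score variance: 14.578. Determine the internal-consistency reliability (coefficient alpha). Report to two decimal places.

α = 0.77

ΣVar(i) = 2.250 + 0.914 + 0.790 + 2.184 = 6.138
α = (k/(k−1))·(1 − ΣVar(i)/Var(T)) = (4/3)·(1 − 6.138/14.578) = 0.77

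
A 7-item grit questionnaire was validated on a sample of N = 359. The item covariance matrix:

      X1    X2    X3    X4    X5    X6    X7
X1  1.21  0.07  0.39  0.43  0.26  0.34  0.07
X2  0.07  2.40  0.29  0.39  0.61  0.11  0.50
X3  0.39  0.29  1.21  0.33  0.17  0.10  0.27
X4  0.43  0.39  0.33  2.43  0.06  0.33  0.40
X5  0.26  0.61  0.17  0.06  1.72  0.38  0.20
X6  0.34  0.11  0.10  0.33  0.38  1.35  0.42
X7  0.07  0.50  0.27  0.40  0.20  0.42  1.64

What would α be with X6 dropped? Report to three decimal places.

α = 0.547

Remaining items: X1, X2, X3, X4, X5, X7 (k = 6).
Σσ²ᵢ = 1.21 + 2.40 + 1.21 + 2.43 + 1.72 + 1.64 = 10.61
Var(T) = 10.61 + 2 × 4.44 = 19.49
α (item deleted) = (6/5)·(1 − 10.61/19.49) = 0.547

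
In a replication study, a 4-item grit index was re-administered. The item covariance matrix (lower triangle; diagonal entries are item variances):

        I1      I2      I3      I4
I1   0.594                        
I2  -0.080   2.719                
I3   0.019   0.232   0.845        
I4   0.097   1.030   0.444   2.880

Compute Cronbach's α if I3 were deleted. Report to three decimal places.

α = 0.379

Remaining items: I1, I2, I4 (k = 3).
Σσᵢ² = 0.594 + 2.719 + 2.880 = 6.193
σ²_total = 6.193 + 2 × 1.047 = 8.287
α (item deleted) = (3/2)·(1 − 6.193/8.287) = 0.379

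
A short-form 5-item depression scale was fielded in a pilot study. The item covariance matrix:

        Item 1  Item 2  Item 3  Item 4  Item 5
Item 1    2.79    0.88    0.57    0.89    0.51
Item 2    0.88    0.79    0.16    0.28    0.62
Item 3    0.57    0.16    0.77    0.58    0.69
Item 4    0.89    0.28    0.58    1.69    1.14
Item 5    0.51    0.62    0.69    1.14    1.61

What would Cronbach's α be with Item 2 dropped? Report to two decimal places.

Remaining items: Item 1, Item 3, Item 4, Item 5 (k = 4).
sum of item variances = 2.79 + 0.77 + 1.69 + 1.61 = 6.86
σ²_T = 6.86 + 2 × 4.38 = 15.62
α (item deleted) = (4/3)·(1 − 6.86/15.62) = 0.75

α = 0.75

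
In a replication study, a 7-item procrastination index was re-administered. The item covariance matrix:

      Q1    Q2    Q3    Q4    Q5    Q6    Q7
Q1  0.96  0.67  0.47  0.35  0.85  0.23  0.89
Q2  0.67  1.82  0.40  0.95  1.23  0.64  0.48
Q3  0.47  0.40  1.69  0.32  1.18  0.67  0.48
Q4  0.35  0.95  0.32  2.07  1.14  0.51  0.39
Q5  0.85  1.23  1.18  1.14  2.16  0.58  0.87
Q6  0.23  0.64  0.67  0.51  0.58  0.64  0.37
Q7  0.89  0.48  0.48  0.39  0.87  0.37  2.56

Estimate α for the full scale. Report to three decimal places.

Σσᵢ² = 0.96 + 1.82 + 1.69 + 2.07 + 2.16 + 0.64 + 2.56 = 11.90
Sum of off-diagonal covariances = 13.67
σ²_total = 11.90 + 2 × 13.67 = 39.24
α = (k/(k−1))·(1 − Σσᵢ²/σ²_total) = (7/6)·(1 − 11.90/39.24) = 0.813

α = 0.813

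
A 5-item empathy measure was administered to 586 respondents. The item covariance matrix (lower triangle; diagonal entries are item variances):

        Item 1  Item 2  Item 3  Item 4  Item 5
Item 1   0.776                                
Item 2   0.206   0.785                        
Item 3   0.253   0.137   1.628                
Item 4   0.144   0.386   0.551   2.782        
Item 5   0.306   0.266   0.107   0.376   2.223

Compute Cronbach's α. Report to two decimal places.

α = 0.50

ΣVar(i) = 0.776 + 0.785 + 1.628 + 2.782 + 2.223 = 8.194
Σ_{i<j} σ_ij = 2.732
total variance = 8.194 + 2 × 2.732 = 13.658
α = (k/(k−1))·(1 − ΣVar(i)/total variance) = (5/4)·(1 − 8.194/13.658) = 0.50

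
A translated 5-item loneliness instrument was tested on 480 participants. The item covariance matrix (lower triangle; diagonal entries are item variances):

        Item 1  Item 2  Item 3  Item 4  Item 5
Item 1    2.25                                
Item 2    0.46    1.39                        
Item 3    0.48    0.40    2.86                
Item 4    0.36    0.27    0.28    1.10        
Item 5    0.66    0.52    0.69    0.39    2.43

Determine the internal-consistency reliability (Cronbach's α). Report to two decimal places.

Cronbach's α = 0.59

Σσ²ᵢ = 2.25 + 1.39 + 2.86 + 1.10 + 2.43 = 10.03
Sum of off-diagonal covariances = 4.51
Var(T) = 10.03 + 2 × 4.51 = 19.05
α = (k/(k−1))·(1 − Σσ²ᵢ/Var(T)) = (5/4)·(1 − 10.03/19.05) = 0.59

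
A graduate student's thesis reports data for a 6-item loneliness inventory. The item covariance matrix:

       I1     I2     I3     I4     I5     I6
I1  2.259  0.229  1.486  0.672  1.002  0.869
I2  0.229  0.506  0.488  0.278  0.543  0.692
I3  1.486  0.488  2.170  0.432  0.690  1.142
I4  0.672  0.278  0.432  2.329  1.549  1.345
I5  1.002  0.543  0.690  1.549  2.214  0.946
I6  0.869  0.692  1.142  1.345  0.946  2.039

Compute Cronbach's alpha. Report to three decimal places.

sum of item variances = 2.259 + 0.506 + 2.170 + 2.329 + 2.214 + 2.039 = 11.517
Σ_{i<j} σ_ij = 12.363
σ²_total = 11.517 + 2 × 12.363 = 36.243
α = (k/(k−1))·(1 − sum of item variances/σ²_total) = (6/5)·(1 − 11.517/36.243) = 0.819

α = 0.819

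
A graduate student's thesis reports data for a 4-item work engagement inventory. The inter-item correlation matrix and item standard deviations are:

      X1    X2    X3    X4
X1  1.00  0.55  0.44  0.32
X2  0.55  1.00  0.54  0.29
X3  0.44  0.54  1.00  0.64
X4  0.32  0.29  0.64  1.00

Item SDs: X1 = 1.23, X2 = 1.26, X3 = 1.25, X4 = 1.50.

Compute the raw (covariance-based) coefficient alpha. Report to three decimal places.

α = 0.770

Σσ²ᵢ = 1.23² + 1.26² + 1.25² + 1.50² = 6.9130
Covariances σ_ij = r_ij · s_i · s_j:
  σ(X1,X2) = 0.55 × 1.23 × 1.26 = 0.8524
  σ(X1,X3) = 0.44 × 1.23 × 1.25 = 0.6765
  σ(X1,X4) = 0.32 × 1.23 × 1.50 = 0.5904
  σ(X2,X3) = 0.54 × 1.26 × 1.25 = 0.8505
  σ(X2,X4) = 0.29 × 1.26 × 1.50 = 0.5481
  σ(X3,X4) = 0.64 × 1.25 × 1.50 = 1.2000
σ²_T = Σσ²ᵢ + 2·Σσ_ij = 6.9130 + 2 × 4.7179 = 16.3488
α = (4/3)·(1 − 6.9130/16.3488) = 0.770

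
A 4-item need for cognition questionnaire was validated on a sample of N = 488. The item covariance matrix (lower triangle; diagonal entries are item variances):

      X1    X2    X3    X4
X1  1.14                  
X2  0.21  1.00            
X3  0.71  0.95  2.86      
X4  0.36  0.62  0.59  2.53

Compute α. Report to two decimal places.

α = 0.64

sum of item variances = 1.14 + 1.00 + 2.86 + 2.53 = 7.53
Sum of off-diagonal covariances = 3.44
σ²_T = 7.53 + 2 × 3.44 = 14.41
α = (k/(k−1))·(1 − sum of item variances/σ²_T) = (4/3)·(1 − 7.53/14.41) = 0.64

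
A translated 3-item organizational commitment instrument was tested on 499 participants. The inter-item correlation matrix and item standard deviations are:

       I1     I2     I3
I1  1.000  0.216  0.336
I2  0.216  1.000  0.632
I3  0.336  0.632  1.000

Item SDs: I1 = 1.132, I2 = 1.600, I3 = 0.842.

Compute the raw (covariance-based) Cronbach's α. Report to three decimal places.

Cronbach's α = 0.611

Σσ²ᵢ = 1.132² + 1.600² + 0.842² = 4.5504
Covariances σ_ij = r_ij · s_i · s_j:
  σ(I1,I2) = 0.216 × 1.132 × 1.600 = 0.3912
  σ(I1,I3) = 0.336 × 1.132 × 0.842 = 0.3203
  σ(I2,I3) = 0.632 × 1.600 × 0.842 = 0.8514
σ²_T = Σσ²ᵢ + 2·Σσ_ij = 4.5504 + 2 × 1.5629 = 7.6762
α = (3/2)·(1 − 4.5504/7.6762) = 0.611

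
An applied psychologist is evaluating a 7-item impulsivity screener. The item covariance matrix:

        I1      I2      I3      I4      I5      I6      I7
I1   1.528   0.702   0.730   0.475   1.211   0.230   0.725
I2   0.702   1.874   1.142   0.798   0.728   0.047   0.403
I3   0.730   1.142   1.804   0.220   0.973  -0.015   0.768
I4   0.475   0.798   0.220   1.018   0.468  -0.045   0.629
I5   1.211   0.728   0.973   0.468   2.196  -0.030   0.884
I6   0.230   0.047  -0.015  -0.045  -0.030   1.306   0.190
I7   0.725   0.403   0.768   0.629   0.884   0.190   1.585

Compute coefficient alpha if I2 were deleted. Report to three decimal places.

Remaining items: I1, I3, I4, I5, I6, I7 (k = 6).
ΣVar(i) = 1.528 + 1.804 + 1.018 + 2.196 + 1.306 + 1.585 = 9.437
σ²_total = 9.437 + 2 × 7.413 = 24.263
α (item deleted) = (6/5)·(1 − 9.437/24.263) = 0.733

coefficient alpha = 0.733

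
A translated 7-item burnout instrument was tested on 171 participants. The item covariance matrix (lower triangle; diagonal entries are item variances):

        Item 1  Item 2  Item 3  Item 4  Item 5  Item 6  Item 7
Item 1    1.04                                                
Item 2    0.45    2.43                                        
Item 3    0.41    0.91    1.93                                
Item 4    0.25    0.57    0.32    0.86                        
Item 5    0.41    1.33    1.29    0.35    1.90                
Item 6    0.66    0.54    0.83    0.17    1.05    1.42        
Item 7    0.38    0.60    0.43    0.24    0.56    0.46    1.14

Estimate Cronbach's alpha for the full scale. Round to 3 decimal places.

ΣVar(i) = 1.04 + 2.43 + 1.93 + 0.86 + 1.90 + 1.42 + 1.14 = 10.72
Sum of the distinct covariances = 12.21
σ²_total = 10.72 + 2 × 12.21 = 35.14
α = (k/(k−1))·(1 − ΣVar(i)/σ²_total) = (7/6)·(1 − 10.72/35.14) = 0.811

Cronbach's alpha = 0.811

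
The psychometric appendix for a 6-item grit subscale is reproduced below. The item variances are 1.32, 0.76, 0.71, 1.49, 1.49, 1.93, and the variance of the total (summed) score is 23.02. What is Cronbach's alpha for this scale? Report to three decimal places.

α = 0.799

ΣVar(i) = 1.32 + 0.76 + 0.71 + 1.49 + 1.49 + 1.93 = 7.70
α = (k/(k−1))·(1 − ΣVar(i)/total variance) = (6/5)·(1 − 7.70/23.02) = 0.799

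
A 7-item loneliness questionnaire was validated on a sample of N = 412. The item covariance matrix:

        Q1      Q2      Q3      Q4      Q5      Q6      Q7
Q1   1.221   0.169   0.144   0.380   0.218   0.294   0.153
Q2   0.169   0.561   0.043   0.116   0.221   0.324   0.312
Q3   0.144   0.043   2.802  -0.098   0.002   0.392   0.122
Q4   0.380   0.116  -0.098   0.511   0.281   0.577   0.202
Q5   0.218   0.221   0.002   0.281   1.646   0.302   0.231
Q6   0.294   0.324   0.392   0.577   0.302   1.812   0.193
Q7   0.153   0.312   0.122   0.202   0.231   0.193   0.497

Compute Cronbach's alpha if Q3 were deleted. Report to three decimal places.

Cronbach's alpha = 0.672

Remaining items: Q1, Q2, Q4, Q5, Q6, Q7 (k = 6).
Σσ²ᵢ = 1.221 + 0.561 + 0.511 + 1.646 + 1.812 + 0.497 = 6.248
σ²_total = 6.248 + 2 × 3.973 = 14.194
α (item deleted) = (6/5)·(1 − 6.248/14.194) = 0.672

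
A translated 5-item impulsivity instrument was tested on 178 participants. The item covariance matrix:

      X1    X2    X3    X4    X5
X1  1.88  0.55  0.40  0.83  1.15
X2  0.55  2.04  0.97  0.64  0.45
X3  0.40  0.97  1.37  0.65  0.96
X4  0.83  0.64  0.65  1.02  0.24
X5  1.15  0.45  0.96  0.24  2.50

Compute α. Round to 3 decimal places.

α = 0.760

Σσᵢ² = 1.88 + 2.04 + 1.37 + 1.02 + 2.50 = 8.81
Σ_{i<j} σ_ij = 6.84
σ²_T = 8.81 + 2 × 6.84 = 22.49
α = (k/(k−1))·(1 − Σσᵢ²/σ²_T) = (5/4)·(1 − 8.81/22.49) = 0.760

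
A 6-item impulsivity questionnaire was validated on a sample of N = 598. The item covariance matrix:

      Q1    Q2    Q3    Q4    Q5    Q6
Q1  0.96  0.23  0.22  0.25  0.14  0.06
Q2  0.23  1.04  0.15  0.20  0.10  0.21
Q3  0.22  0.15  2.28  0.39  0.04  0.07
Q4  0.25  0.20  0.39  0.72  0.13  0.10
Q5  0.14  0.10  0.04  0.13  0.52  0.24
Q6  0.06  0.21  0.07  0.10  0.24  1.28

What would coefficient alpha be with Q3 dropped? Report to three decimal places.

coefficient alpha = 0.529

Remaining items: Q1, Q2, Q4, Q5, Q6 (k = 5).
ΣVar(i) = 0.96 + 1.04 + 0.72 + 0.52 + 1.28 = 4.52
σ²_T = 4.52 + 2 × 1.66 = 7.84
α (item deleted) = (5/4)·(1 − 4.52/7.84) = 0.529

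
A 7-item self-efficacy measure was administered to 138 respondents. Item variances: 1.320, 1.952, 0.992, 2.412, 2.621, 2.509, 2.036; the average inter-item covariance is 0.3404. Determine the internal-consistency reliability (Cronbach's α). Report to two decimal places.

sum of item variances = 1.320 + 1.952 + 0.992 + 2.412 + 2.621 + 2.509 + 2.036 = 13.842
Sum of the 21 distinct covariances = 21 × 0.3404 = 7.1484
σ²_T = sum of item variances + 2·Σcov = 13.842 + 2 × 7.1484 = 28.1388
α = (7/6)·(1 − 13.842/28.1388) = 0.59

α = 0.59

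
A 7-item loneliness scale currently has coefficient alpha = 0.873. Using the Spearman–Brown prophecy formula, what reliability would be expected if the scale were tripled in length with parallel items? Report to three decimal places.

predicted reliability = 0.954

Length factor m = 3
α' = m·α / (1 + (m−1)·α)
   = 3 × 0.873 / (1 + (3 − 1) × 0.873)
   = 2.6190 / 2.7460 = 0.954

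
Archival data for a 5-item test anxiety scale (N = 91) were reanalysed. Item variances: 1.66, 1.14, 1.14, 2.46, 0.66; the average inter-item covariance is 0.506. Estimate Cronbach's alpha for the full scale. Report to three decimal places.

Σσ²ᵢ = 1.66 + 1.14 + 1.14 + 2.46 + 0.66 = 7.06
Sum of the 10 distinct covariances = 10 × 0.506 = 5.060
σ²_total = Σσ²ᵢ + 2·Σcov = 7.06 + 2 × 5.060 = 17.180
α = (5/4)·(1 − 7.06/17.180) = 0.736

Cronbach's alpha = 0.736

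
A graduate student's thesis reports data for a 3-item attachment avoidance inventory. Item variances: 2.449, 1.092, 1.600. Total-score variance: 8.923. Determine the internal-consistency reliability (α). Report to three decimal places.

ΣVar(i) = 2.449 + 1.092 + 1.600 = 5.141
α = (k/(k−1))·(1 − ΣVar(i)/total variance) = (3/2)·(1 − 5.141/8.923) = 0.636

α = 0.636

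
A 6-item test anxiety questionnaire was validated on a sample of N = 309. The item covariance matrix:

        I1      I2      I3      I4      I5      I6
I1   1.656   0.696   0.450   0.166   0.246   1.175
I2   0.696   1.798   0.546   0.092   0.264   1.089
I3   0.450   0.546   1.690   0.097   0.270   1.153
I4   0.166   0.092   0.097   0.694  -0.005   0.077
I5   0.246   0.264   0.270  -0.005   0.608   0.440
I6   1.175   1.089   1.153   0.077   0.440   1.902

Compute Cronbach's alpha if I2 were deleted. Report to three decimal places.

Cronbach's alpha = 0.693

Remaining items: I1, I3, I4, I5, I6 (k = 5).
ΣVar(i) = 1.656 + 1.690 + 0.694 + 0.608 + 1.902 = 6.550
σ²_T = 6.550 + 2 × 4.069 = 14.688
α (item deleted) = (5/4)·(1 − 6.550/14.688) = 0.693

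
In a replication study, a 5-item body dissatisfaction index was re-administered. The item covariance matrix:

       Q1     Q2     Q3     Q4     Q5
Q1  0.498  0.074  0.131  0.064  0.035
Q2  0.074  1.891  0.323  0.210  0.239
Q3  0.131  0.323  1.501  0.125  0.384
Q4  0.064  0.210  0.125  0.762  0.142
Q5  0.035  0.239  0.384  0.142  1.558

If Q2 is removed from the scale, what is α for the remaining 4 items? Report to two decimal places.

α = 0.39

Remaining items: Q1, Q3, Q4, Q5 (k = 4).
ΣVar(i) = 0.498 + 1.501 + 0.762 + 1.558 = 4.319
σ²_total = 4.319 + 2 × 0.881 = 6.081
α (item deleted) = (4/3)·(1 − 4.319/6.081) = 0.39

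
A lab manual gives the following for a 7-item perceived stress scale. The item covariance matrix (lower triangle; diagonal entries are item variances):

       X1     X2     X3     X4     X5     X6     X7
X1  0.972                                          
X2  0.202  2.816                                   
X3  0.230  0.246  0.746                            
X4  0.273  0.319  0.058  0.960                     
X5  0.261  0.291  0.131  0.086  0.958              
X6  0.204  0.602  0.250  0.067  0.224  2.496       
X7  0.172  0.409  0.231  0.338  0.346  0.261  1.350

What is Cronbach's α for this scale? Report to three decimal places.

Cronbach's α = 0.586

sum of item variances = 0.972 + 2.816 + 0.746 + 0.960 + 0.958 + 2.496 + 1.350 = 10.298
Sum of off-diagonal covariances = 5.201
σ²_T = 10.298 + 2 × 5.201 = 20.700
α = (k/(k−1))·(1 − sum of item variances/σ²_T) = (7/6)·(1 − 10.298/20.700) = 0.586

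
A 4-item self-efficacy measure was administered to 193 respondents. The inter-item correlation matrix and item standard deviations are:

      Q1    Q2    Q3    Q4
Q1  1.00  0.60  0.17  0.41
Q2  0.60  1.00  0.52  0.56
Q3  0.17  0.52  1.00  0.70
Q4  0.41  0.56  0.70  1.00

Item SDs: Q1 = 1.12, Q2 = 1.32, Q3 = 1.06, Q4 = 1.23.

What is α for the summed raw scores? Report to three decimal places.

Σσ²ᵢ = 1.12² + 1.32² + 1.06² + 1.23² = 5.6333
Covariances σ_ij = r_ij · s_i · s_j:
  σ(Q1,Q2) = 0.60 × 1.12 × 1.32 = 0.8870
  σ(Q1,Q3) = 0.17 × 1.12 × 1.06 = 0.2018
  σ(Q1,Q4) = 0.41 × 1.12 × 1.23 = 0.5648
  σ(Q2,Q3) = 0.52 × 1.32 × 1.06 = 0.7276
  σ(Q2,Q4) = 0.56 × 1.32 × 1.23 = 0.9092
  σ(Q3,Q4) = 0.70 × 1.06 × 1.23 = 0.9127
σ²_T = Σσ²ᵢ + 2·Σσ_ij = 5.6333 + 2 × 4.2031 = 14.0395
α = (4/3)·(1 − 5.6333/14.0395) = 0.798

α = 0.798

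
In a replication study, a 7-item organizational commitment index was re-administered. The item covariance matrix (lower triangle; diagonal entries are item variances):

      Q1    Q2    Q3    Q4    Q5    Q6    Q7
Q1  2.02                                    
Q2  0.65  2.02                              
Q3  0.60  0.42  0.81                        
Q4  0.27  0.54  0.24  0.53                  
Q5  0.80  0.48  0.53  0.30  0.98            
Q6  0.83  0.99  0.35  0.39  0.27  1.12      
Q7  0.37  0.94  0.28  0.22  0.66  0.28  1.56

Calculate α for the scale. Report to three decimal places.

α = 0.813

Σσ²ᵢ = 2.02 + 2.02 + 0.81 + 0.53 + 0.98 + 1.12 + 1.56 = 9.04
Sum of off-diagonal covariances = 10.41
σ²_total = 9.04 + 2 × 10.41 = 29.86
α = (k/(k−1))·(1 − Σσ²ᵢ/σ²_total) = (7/6)·(1 − 9.04/29.86) = 0.813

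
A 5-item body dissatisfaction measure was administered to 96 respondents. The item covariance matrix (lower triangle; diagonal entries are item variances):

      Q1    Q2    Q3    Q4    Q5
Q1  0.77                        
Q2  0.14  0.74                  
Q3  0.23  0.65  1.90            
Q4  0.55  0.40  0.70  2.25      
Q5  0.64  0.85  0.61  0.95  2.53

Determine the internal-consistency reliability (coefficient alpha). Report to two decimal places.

Σσ²ᵢ = 0.77 + 0.74 + 1.90 + 2.25 + 2.53 = 8.19
Sum of off-diagonal covariances = 5.72
Var(T) = 8.19 + 2 × 5.72 = 19.63
α = (k/(k−1))·(1 − Σσ²ᵢ/Var(T)) = (5/4)·(1 − 8.19/19.63) = 0.73

coefficient alpha = 0.73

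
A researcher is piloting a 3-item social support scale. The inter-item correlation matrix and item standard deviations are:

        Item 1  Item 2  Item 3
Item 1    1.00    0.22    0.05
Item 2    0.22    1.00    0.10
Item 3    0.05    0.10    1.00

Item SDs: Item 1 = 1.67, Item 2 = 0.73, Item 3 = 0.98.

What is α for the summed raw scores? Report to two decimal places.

α = 0.25

Σσ²ᵢ = 1.67² + 0.73² + 0.98² = 4.2822
Covariances σ_ij = r_ij · s_i · s_j:
  σ(Item 1,Item 2) = 0.22 × 1.67 × 0.73 = 0.2682
  σ(Item 1,Item 3) = 0.05 × 1.67 × 0.98 = 0.0818
  σ(Item 2,Item 3) = 0.10 × 0.73 × 0.98 = 0.0715
σ²_T = Σσ²ᵢ + 2·Σσ_ij = 4.2822 + 2 × 0.4215 = 5.1252
α = (3/2)·(1 − 4.2822/5.1252) = 0.25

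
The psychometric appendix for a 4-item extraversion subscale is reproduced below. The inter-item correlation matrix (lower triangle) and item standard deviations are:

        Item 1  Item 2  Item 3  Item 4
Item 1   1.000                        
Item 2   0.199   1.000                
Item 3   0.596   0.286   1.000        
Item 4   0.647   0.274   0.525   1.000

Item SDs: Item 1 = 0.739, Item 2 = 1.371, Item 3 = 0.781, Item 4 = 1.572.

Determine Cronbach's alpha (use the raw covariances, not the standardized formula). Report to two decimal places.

α = 0.68

Σσ²ᵢ = 0.739² + 1.371² + 0.781² + 1.572² = 5.5069
Covariances σ_ij = r_ij · s_i · s_j:
  σ(Item 1,Item 2) = 0.199 × 0.739 × 1.371 = 0.2016
  σ(Item 1,Item 3) = 0.596 × 0.739 × 0.781 = 0.3440
  σ(Item 1,Item 4) = 0.647 × 0.739 × 1.572 = 0.7516
  σ(Item 2,Item 3) = 0.286 × 1.371 × 0.781 = 0.3062
  σ(Item 2,Item 4) = 0.274 × 1.371 × 1.572 = 0.5905
  σ(Item 3,Item 4) = 0.525 × 0.781 × 1.572 = 0.6446
σ²_T = Σσ²ᵢ + 2·Σσ_ij = 5.5069 + 2 × 2.8385 = 11.1839
α = (4/3)·(1 − 5.5069/11.1839) = 0.68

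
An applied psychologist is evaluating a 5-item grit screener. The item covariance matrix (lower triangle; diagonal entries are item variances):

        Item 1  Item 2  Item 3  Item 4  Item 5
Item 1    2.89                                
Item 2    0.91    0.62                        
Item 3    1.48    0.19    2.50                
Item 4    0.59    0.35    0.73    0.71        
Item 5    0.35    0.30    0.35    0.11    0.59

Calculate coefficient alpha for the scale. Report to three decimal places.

Σσ²ᵢ = 2.89 + 0.62 + 2.50 + 0.71 + 0.59 = 7.31
Sum of the distinct covariances = 5.36
total variance = 7.31 + 2 × 5.36 = 18.03
α = (k/(k−1))·(1 − Σσ²ᵢ/total variance) = (5/4)·(1 − 7.31/18.03) = 0.743

coefficient alpha = 0.743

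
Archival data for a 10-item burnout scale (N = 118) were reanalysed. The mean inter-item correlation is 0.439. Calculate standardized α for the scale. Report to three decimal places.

standardized α = 0.887

Standardized α = k·r̄ / (1 + (k−1)·r̄) = 10 × 0.439 / (1 + 9 × 0.439)
  = 4.3900 / 4.9510 = 0.887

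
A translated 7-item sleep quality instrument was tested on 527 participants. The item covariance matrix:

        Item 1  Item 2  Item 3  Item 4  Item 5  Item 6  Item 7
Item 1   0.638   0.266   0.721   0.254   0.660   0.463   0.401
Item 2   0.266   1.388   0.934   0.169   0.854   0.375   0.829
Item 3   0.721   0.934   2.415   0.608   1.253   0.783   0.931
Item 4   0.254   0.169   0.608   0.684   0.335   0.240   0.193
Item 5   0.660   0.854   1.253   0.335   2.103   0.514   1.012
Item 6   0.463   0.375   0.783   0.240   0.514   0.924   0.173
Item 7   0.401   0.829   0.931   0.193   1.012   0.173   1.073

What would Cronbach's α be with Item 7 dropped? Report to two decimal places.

α = 0.81

Remaining items: Item 1, Item 2, Item 3, Item 4, Item 5, Item 6 (k = 6).
Σσᵢ² = 0.638 + 1.388 + 2.415 + 0.684 + 2.103 + 0.924 = 8.152
σ²_T = 8.152 + 2 × 8.429 = 25.010
α (item deleted) = (6/5)·(1 − 8.152/25.010) = 0.81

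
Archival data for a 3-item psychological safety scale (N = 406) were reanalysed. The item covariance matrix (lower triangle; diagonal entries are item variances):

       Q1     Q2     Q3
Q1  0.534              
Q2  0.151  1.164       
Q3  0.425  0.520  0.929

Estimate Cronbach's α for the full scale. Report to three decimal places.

Cronbach's α = 0.682

ΣVar(i) = 0.534 + 1.164 + 0.929 = 2.627
Sum of off-diagonal covariances = 1.096
σ²_total = 2.627 + 2 × 1.096 = 4.819
α = (k/(k−1))·(1 − ΣVar(i)/σ²_total) = (3/2)·(1 − 2.627/4.819) = 0.682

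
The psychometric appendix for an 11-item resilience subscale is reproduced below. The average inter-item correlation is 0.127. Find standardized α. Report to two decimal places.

Standardized α = k·r̄ / (1 + (k−1)·r̄) = 11 × 0.127 / (1 + 10 × 0.127)
  = 1.3970 / 2.2700 = 0.62

standardized α = 0.62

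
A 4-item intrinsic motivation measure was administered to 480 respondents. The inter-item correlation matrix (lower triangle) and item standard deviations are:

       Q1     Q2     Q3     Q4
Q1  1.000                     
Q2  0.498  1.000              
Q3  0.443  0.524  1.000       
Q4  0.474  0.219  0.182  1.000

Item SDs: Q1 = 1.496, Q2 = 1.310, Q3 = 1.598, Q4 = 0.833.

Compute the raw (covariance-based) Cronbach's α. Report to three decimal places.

Σσ²ᵢ = 1.496² + 1.310² + 1.598² + 0.833² = 7.2016
Covariances σ_ij = r_ij · s_i · s_j:
  σ(Q1,Q2) = 0.498 × 1.496 × 1.310 = 0.9760
  σ(Q1,Q3) = 0.443 × 1.496 × 1.598 = 1.0590
  σ(Q1,Q4) = 0.474 × 1.496 × 0.833 = 0.5907
  σ(Q2,Q3) = 0.524 × 1.310 × 1.598 = 1.0969
  σ(Q2,Q4) = 0.219 × 1.310 × 0.833 = 0.2390
  σ(Q3,Q4) = 0.182 × 1.598 × 0.833 = 0.2423
σ²_T = Σσ²ᵢ + 2·Σσ_ij = 7.2016 + 2 × 4.2039 = 15.6094
α = (4/3)·(1 − 7.2016/15.6094) = 0.718

α = 0.718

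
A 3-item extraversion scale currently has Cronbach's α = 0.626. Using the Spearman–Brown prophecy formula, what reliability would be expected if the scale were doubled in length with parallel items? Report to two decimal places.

predicted reliability = 0.77

Length factor m = 2
α' = m·α / (1 + (m−1)·α)
   = 2 × 0.626 / (1 + (2 − 1) × 0.626)
   = 1.2520 / 1.6260 = 0.77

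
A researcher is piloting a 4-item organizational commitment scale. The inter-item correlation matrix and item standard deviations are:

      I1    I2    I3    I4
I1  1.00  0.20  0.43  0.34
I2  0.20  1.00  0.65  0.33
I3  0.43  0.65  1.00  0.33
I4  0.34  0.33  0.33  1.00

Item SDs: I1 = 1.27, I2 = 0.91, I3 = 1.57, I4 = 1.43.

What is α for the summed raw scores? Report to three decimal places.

α = 0.697

Σσ²ᵢ = 1.27² + 0.91² + 1.57² + 1.43² = 6.9508
Covariances σ_ij = r_ij · s_i · s_j:
  σ(I1,I2) = 0.20 × 1.27 × 0.91 = 0.2311
  σ(I1,I3) = 0.43 × 1.27 × 1.57 = 0.8574
  σ(I1,I4) = 0.34 × 1.27 × 1.43 = 0.6175
  σ(I2,I3) = 0.65 × 0.91 × 1.57 = 0.9287
  σ(I2,I4) = 0.33 × 0.91 × 1.43 = 0.4294
  σ(I3,I4) = 0.33 × 1.57 × 1.43 = 0.7409
σ²_T = Σσ²ᵢ + 2·Σσ_ij = 6.9508 + 2 × 3.8050 = 14.5608
α = (4/3)·(1 − 6.9508/14.5608) = 0.697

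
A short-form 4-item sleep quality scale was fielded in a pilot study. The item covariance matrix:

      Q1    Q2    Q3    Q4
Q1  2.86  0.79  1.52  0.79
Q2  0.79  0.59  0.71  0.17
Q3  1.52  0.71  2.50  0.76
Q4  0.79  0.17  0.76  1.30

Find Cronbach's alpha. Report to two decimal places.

ΣVar(i) = 2.86 + 0.59 + 2.50 + 1.30 = 7.25
Sum of the distinct covariances = 4.74
σ²_total = 7.25 + 2 × 4.74 = 16.73
α = (k/(k−1))·(1 − ΣVar(i)/σ²_total) = (4/3)·(1 − 7.25/16.73) = 0.76

Cronbach's alpha = 0.76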